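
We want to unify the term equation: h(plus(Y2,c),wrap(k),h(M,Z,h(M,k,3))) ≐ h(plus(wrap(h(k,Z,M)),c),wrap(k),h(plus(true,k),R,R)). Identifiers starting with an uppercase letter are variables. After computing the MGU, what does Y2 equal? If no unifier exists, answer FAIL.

Decompose h/3: plus(Y2,c) ≐ plus(wrap(h(k,Z,M)),c),  wrap(k) ≐ wrap(k),  h(M,Z,h(M,k,3)) ≐ h(plus(true,k),R,R).
Decompose plus/2: Y2 ≐ wrap(h(k,Z,M)),  c ≐ c.
Bind Y2 := wrap(h(k,Z,M)); no other remaining equation mentions Y2.
Delete trivial equation c ≐ c.
Delete trivial equation wrap(k) ≐ wrap(k).
Decompose h/3: M ≐ plus(true,k),  Z ≐ R,  h(M,k,3) ≐ R.
Bind M := plus(true,k); substituting into the one remaining equation that mentions M gives: h(plus(true,k),k,3) ≐ R. Substituting into the earlier binding gives Y2 := wrap(h(k,Z,plus(true,k))).
Bind Z := R; no other remaining equation mentions Z. Substituting into the earlier binding gives Y2 := wrap(h(k,R,plus(true,k))).
Bind R := h(plus(true,k),k,3). Substituting into the earlier bindings gives Y2 := wrap(h(k,h(plus(true,k),k,3),plus(true,k))), Z := h(plus(true,k),k,3).
MGU = { Y2 -> wrap(h(k,h(plus(true,k),k,3),plus(true,k))), M -> plus(true,k), Z -> h(plus(true,k),k,3), R -> h(plus(true,k),k,3) }, so Y2 -> wrap(h(k,h(plus(true,k),k,3),plus(true,k))).

wrap(h(k,h(plus(true,k),k,3),plus(true,k)))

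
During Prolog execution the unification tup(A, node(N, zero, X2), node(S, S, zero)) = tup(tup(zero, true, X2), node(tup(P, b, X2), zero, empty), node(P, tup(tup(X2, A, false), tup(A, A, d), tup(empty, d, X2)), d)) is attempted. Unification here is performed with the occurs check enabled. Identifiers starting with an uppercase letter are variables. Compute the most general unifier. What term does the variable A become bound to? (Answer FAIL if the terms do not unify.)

Decompose tup/3: A = tup(zero, true, X2),  node(N, zero, X2) = node(tup(P, b, X2), zero, empty),  node(S, S, zero) = node(P, tup(tup(X2, A, false), tup(A, A, d), tup(empty, d, X2)), d).
Bind A := tup(zero, true, X2); substituting into the one remaining equation that mentions A gives: node(S, S, zero) = node(P, tup(tup(X2, tup(zero, true, X2), false), tup(tup(zero, true, X2), tup(zero, true, X2), d), tup(empty, d, X2)), d).
Decompose node/3: N = tup(P, b, X2),  zero = zero,  X2 = empty.
Bind N := tup(P, b, X2); no other remaining equation mentions N.
Delete trivial equation zero = zero.
Bind X2 := empty; substituting into the remaining equation gives: node(S, S, zero) = node(P, tup(tup(empty, tup(zero, true, empty), false), tup(tup(zero, true, empty), tup(zero, true, empty), d), tup(empty, d, empty)), d). Substituting into the earlier bindings gives A := tup(zero, true, empty), N := tup(P, b, empty).
Decompose node/3: S = P,  S = tup(tup(empty, tup(zero, true, empty), false), tup(tup(zero, true, empty), tup(zero, true, empty), d), tup(empty, d, empty)),  zero = d.
Bind S := P; substituting into the one remaining equation that mentions S gives: P = tup(tup(empty, tup(zero, true, empty), false), tup(tup(zero, true, empty), tup(zero, true, empty), d), tup(empty, d, empty)).
Bind P := tup(tup(empty, tup(zero, true, empty), false), tup(tup(zero, true, empty), tup(zero, true, empty), d), tup(empty, d, empty)); no other remaining equation mentions P. Substituting into the earlier bindings gives N := tup(tup(tup(empty, tup(zero, true, empty), false), tup(tup(zero, true, empty), tup(zero, true, empty), d), tup(empty, d, empty)), b, empty), S := tup(tup(empty, tup(zero, true, empty), false), tup(tup(zero, true, empty), tup(zero, true, empty), d), tup(empty, d, empty)).
Clash: constants zero and d differ; no unifier exists.

FAIL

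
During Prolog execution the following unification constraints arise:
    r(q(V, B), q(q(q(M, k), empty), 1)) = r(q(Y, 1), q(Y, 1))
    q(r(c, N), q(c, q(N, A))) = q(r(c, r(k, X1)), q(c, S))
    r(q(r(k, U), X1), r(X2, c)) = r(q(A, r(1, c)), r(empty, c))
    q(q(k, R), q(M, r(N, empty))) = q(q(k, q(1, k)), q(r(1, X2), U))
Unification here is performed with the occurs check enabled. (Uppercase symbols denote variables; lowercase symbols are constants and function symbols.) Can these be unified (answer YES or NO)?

YES

Decompose r/2: q(V, B) = q(Y, 1),  q(q(q(M, k), empty), 1) = q(Y, 1).
Decompose q/2: V = Y,  B = 1.
Bind V := Y; no other remaining equation mentions V.
Bind B := 1; no other remaining equation mentions B.
Decompose q/2: q(q(M, k), empty) = Y,  1 = 1.
Bind Y := q(q(M, k), empty); no other remaining equation mentions Y. Substituting into the earlier binding gives V := q(q(M, k), empty).
Delete trivial equation 1 = 1.
Decompose q/2: r(c, N) = r(c, r(k, X1)),  q(c, q(N, A)) = q(c, S).
Decompose r/2: c = c,  N = r(k, X1).
Delete trivial equation c = c.
Bind N := r(k, X1); substituting into the 2 remaining equations that mention N gives: q(c, q(r(k, X1), A)) = q(c, S),  q(q(k, R), q(M, r(r(k, X1), empty))) = q(q(k, q(1, k)), q(r(1, X2), U)).
Decompose q/2: c = c,  q(r(k, X1), A) = S.
Delete trivial equation c = c.
Bind S := q(r(k, X1), A); no other remaining equation mentions S.
Decompose r/2: q(r(k, U), X1) = q(A, r(1, c)),  r(X2, c) = r(empty, c).
Decompose q/2: r(k, U) = A,  X1 = r(1, c).
Bind A := r(k, U); no other remaining equation mentions A. Substituting into the earlier binding gives S := q(r(k, X1), r(k, U)).
Bind X1 := r(1, c); substituting into the one remaining equation that mentions X1 gives: q(q(k, R), q(M, r(r(k, r(1, c)), empty))) = q(q(k, q(1, k)), q(r(1, X2), U)). Substituting into the earlier bindings gives N := r(k, r(1, c)), S := q(r(k, r(1, c)), r(k, U)).
Decompose r/2: X2 = empty,  c = c.
Bind X2 := empty; substituting into the one remaining equation that mentions X2 gives: q(q(k, R), q(M, r(r(k, r(1, c)), empty))) = q(q(k, q(1, k)), q(r(1, empty), U)).
Delete trivial equation c = c.
Decompose q/2: q(k, R) = q(k, q(1, k)),  q(M, r(r(k, r(1, c)), empty)) = q(r(1, empty), U).
Decompose q/2: k = k,  R = q(1, k).
Delete trivial equation k = k.
Bind R := q(1, k); no other remaining equation mentions R.
Decompose q/2: M = r(1, empty),  r(r(k, r(1, c)), empty) = U.
Bind M := r(1, empty); no other remaining equation mentions M. Substituting into the earlier bindings gives V := q(q(r(1, empty), k), empty), Y := q(q(r(1, empty), k), empty).
Bind U := r(r(k, r(1, c)), empty). Substituting into the earlier bindings gives S := q(r(k, r(1, c)), r(k, r(r(k, r(1, c)), empty))), A := r(k, r(r(k, r(1, c)), empty)).
No equations remain and no clash or occurs-check failure arose, so a unifier exists.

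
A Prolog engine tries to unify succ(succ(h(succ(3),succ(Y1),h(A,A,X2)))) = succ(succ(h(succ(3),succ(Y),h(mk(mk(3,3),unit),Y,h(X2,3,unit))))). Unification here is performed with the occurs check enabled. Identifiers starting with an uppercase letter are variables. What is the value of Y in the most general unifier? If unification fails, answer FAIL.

FAIL

Decompose succ/1: succ(h(succ(3),succ(Y1),h(A,A,X2))) = succ(h(succ(3),succ(Y),h(mk(mk(3,3),unit),Y,h(X2,3,unit)))).
Decompose succ/1: h(succ(3),succ(Y1),h(A,A,X2)) = h(succ(3),succ(Y),h(mk(mk(3,3),unit),Y,h(X2,3,unit))).
Decompose h/3: succ(3) = succ(3),  succ(Y1) = succ(Y),  h(A,A,X2) = h(mk(mk(3,3),unit),Y,h(X2,3,unit)).
Delete trivial equation succ(3) = succ(3).
Decompose succ/1: Y1 = Y.
Bind Y1 := Y; no other remaining equation mentions Y1.
Decompose h/3: A = mk(mk(3,3),unit),  A = Y,  X2 = h(X2,3,unit).
Bind A := mk(mk(3,3),unit); substituting into the one remaining equation that mentions A gives: mk(mk(3,3),unit) = Y.
Bind Y := mk(mk(3,3),unit); no other remaining equation mentions Y. Substituting into the earlier binding gives Y1 := mk(mk(3,3),unit).
Occurs check fails: X2 occurs in h(X2,3,unit); the equation X2 = h(X2,3,unit) has no finite solution.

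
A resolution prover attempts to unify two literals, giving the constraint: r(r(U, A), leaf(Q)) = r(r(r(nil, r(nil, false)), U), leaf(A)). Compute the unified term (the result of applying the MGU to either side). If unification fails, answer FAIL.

r(r(r(nil, r(nil, false)), r(nil, r(nil, false))), leaf(r(nil, r(nil, false))))

Decompose r/2: r(U, A) = r(r(nil, r(nil, false)), U),  leaf(Q) = leaf(A).
Decompose r/2: U = r(nil, r(nil, false)),  A = U.
Bind U := r(nil, r(nil, false)); substituting into the one remaining equation that mentions U gives: A = r(nil, r(nil, false)).
Bind A := r(nil, r(nil, false)); substituting into the remaining equation gives: leaf(Q) = leaf(r(nil, r(nil, false))).
Decompose leaf/1: Q = r(nil, r(nil, false)).
Bind Q := r(nil, r(nil, false)).
Applying the MGU to either side gives r(r(r(nil, r(nil, false)), r(nil, r(nil, false))), leaf(r(nil, r(nil, false)))).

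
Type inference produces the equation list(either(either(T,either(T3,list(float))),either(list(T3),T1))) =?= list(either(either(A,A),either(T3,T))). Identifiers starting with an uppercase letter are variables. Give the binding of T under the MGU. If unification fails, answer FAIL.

Decompose list/1: either(either(T,either(T3,list(float))),either(list(T3),T1)) =?= either(either(A,A),either(T3,T)).
Decompose either/2: either(T,either(T3,list(float))) =?= either(A,A),  either(list(T3),T1) =?= either(T3,T).
Decompose either/2: T =?= A,  either(T3,list(float)) =?= A.
Bind T := A; substituting into the one remaining equation that mentions T gives: either(list(T3),T1) =?= either(T3,A).
Bind A := either(T3,list(float)); substituting into the remaining equation gives: either(list(T3),T1) =?= either(T3,either(T3,list(float))). Substituting into the earlier binding gives T := either(T3,list(float)).
Decompose either/2: list(T3) =?= T3,  T1 =?= either(T3,list(float)).
Occurs check fails: T3 occurs in list(T3); the equation T3 =?= list(T3) has no finite solution.

FAIL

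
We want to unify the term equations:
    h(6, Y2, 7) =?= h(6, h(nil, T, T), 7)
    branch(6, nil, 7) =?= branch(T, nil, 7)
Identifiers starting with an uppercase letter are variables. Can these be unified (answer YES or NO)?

Decompose h/3: 6 =?= 6,  Y2 =?= h(nil, T, T),  7 =?= 7.
Delete trivial equation 6 =?= 6.
Bind Y2 := h(nil, T, T); no other remaining equation mentions Y2.
Delete trivial equation 7 =?= 7.
Decompose branch/3: 6 =?= T,  nil =?= nil,  7 =?= 7.
Bind T := 6; no other remaining equation mentions T. Substituting into the earlier binding gives Y2 := h(nil, 6, 6).
Delete trivial equation nil =?= nil.
Delete trivial equation 7 =?= 7.
No equations remain and no clash or occurs-check failure arose, so a unifier exists.

YES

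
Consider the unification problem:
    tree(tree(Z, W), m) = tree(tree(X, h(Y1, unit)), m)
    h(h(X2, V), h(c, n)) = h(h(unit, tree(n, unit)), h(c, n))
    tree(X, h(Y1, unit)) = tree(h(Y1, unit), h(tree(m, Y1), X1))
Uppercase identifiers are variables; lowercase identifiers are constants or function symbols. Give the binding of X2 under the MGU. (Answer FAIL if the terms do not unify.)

Decompose tree/2: tree(Z, W) = tree(X, h(Y1, unit)),  m = m.
Decompose tree/2: Z = X,  W = h(Y1, unit).
Bind Z := X; no other remaining equation mentions Z.
Bind W := h(Y1, unit); no other remaining equation mentions W.
Delete trivial equation m = m.
Decompose h/2: h(X2, V) = h(unit, tree(n, unit)),  h(c, n) = h(c, n).
Decompose h/2: X2 = unit,  V = tree(n, unit).
Bind X2 := unit; no other remaining equation mentions X2.
Bind V := tree(n, unit); no other remaining equation mentions V.
Delete trivial equation h(c, n) = h(c, n).
Decompose tree/2: X = h(Y1, unit),  h(Y1, unit) = h(tree(m, Y1), X1).
Bind X := h(Y1, unit); no other remaining equation mentions X. Substituting into the earlier binding gives Z := h(Y1, unit).
Decompose h/2: Y1 = tree(m, Y1),  unit = X1.
Occurs check fails: Y1 occurs in tree(m, Y1); the equation Y1 = tree(m, Y1) has no finite solution.

FAIL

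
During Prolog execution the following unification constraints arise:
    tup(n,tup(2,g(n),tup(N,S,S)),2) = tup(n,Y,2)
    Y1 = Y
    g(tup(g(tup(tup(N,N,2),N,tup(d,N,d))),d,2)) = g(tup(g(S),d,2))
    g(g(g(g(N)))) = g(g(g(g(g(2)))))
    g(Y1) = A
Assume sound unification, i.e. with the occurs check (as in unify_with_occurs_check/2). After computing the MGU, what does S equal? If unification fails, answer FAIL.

Decompose tup/3: n = n,  tup(2,g(n),tup(N,S,S)) = Y,  2 = 2.
Delete trivial equation n = n.
Bind Y := tup(2,g(n),tup(N,S,S)); substituting into the one remaining equation that mentions Y gives: Y1 = tup(2,g(n),tup(N,S,S)).
Delete trivial equation 2 = 2.
Bind Y1 := tup(2,g(n),tup(N,S,S)); substituting into the one remaining equation that mentions Y1 gives: g(tup(2,g(n),tup(N,S,S))) = A.
Decompose g/1: tup(g(tup(tup(N,N,2),N,tup(d,N,d))),d,2) = tup(g(S),d,2).
Decompose tup/3: g(tup(tup(N,N,2),N,tup(d,N,d))) = g(S),  d = d,  2 = 2.
Decompose g/1: tup(tup(N,N,2),N,tup(d,N,d)) = S.
Bind S := tup(tup(N,N,2),N,tup(d,N,d)); substituting into the one remaining equation that mentions S gives: g(tup(2,g(n),tup(N,tup(tup(N,N,2),N,tup(d,N,d)),tup(tup(N,N,2),N,tup(d,N,d))))) = A. Substituting into the earlier bindings gives Y := tup(2,g(n),tup(N,tup(tup(N,N,2),N,tup(d,N,d)),tup(tup(N,N,2),N,tup(d,N,d)))), Y1 := tup(2,g(n),tup(N,tup(tup(N,N,2),N,tup(d,N,d)),tup(tup(N,N,2),N,tup(d,N,d)))).
Delete trivial equation d = d.
Delete trivial equation 2 = 2.
Decompose g/1: g(g(g(N))) = g(g(g(g(2)))).
Decompose g/1: g(g(N)) = g(g(g(2))).
Decompose g/1: g(N) = g(g(2)).
Decompose g/1: N = g(2).
Bind N := g(2); substituting into the remaining equation gives: g(tup(2,g(n),tup(g(2),tup(tup(g(2),g(2),2),g(2),tup(d,g(2),d)),tup(tup(g(2),g(2),2),g(2),tup(d,g(2),d))))) = A. Substituting into the earlier bindings gives Y := tup(2,g(n),tup(g(2),tup(tup(g(2),g(2),2),g(2),tup(d,g(2),d)),tup(tup(g(2),g(2),2),g(2),tup(d,g(2),d)))), Y1 := tup(2,g(n),tup(g(2),tup(tup(g(2),g(2),2),g(2),tup(d,g(2),d)),tup(tup(g(2),g(2),2),g(2),tup(d,g(2),d)))), S := tup(tup(g(2),g(2),2),g(2),tup(d,g(2),d)).
Bind A := g(tup(2,g(n),tup(g(2),tup(tup(g(2),g(2),2),g(2),tup(d,g(2),d)),tup(tup(g(2),g(2),2),g(2),tup(d,g(2),d))))).
MGU = { Y -> tup(2,g(n),tup(g(2),tup(tup(g(2),g(2),2),g(2),tup(d,g(2),d)),tup(tup(g(2),g(2),2),g(2),tup(d,g(2),d)))), Y1 -> tup(2,g(n),tup(g(2),tup(tup(g(2),g(2),2),g(2),tup(d,g(2),d)),tup(tup(g(2),g(2),2),g(2),tup(d,g(2),d)))), S -> tup(tup(g(2),g(2),2),g(2),tup(d,g(2),d)), N -> g(2), A -> g(tup(2,g(n),tup(g(2),tup(tup(g(2),g(2),2),g(2),tup(d,g(2),d)),tup(tup(g(2),g(2),2),g(2),tup(d,g(2),d))))) }, so S -> tup(tup(g(2),g(2),2),g(2),tup(d,g(2),d)).

tup(tup(g(2),g(2),2),g(2),tup(d,g(2),d))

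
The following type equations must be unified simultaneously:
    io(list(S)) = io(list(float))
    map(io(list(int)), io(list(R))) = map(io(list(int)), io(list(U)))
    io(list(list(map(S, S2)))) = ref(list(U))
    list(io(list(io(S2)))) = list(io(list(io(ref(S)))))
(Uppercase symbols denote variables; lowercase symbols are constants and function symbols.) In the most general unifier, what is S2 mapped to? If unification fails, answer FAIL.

Decompose io/1: list(S) = list(float).
Decompose list/1: S = float.
Bind S := float; substituting into the 2 remaining equations that mention S gives: io(list(list(map(float, S2)))) = ref(list(U)),  list(io(list(io(S2)))) = list(io(list(io(ref(float))))).
Decompose map/2: io(list(int)) = io(list(int)),  io(list(R)) = io(list(U)).
Delete trivial equation io(list(int)) = io(list(int)).
Decompose io/1: list(R) = list(U).
Decompose list/1: R = U.
Bind R := U; no other remaining equation mentions R.
Clash: head symbols differ (io/1 vs ref/1); no unifier exists.

FAIL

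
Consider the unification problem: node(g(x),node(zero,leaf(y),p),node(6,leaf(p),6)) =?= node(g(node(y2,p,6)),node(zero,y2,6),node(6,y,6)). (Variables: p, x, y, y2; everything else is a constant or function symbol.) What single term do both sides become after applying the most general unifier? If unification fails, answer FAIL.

Decompose node/3: g(x) =?= g(node(y2,p,6)),  node(zero,leaf(y),p) =?= node(zero,y2,6),  node(6,leaf(p),6) =?= node(6,y,6).
Decompose g/1: x =?= node(y2,p,6).
Bind x := node(y2,p,6); no other remaining equation mentions x.
Decompose node/3: zero =?= zero,  leaf(y) =?= y2,  p =?= 6.
Delete trivial equation zero =?= zero.
Bind y2 := leaf(y); no other remaining equation mentions y2. Substituting into the earlier binding gives x := node(leaf(y),p,6).
Bind p := 6; substituting into the remaining equation gives: node(6,leaf(6),6) =?= node(6,y,6). Substituting into the earlier binding gives x := node(leaf(y),6,6).
Decompose node/3: 6 =?= 6,  leaf(6) =?= y,  6 =?= 6.
Delete trivial equation 6 =?= 6.
Bind y := leaf(6); no other remaining equation mentions y. Substituting into the earlier bindings gives x := node(leaf(leaf(6)),6,6), y2 := leaf(leaf(6)).
Delete trivial equation 6 =?= 6.
Applying the MGU to either side gives node(g(node(leaf(leaf(6)),6,6)),node(zero,leaf(leaf(6)),6),node(6,leaf(6),6)).

node(g(node(leaf(leaf(6)),6,6)),node(zero,leaf(leaf(6)),6),node(6,leaf(6),6))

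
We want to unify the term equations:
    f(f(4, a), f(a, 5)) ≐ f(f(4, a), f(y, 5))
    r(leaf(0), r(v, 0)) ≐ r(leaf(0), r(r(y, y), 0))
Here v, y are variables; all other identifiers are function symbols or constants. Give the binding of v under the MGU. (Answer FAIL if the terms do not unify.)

r(a, a)

Decompose f/2: f(4, a) ≐ f(4, a),  f(a, 5) ≐ f(y, 5).
Delete trivial equation f(4, a) ≐ f(4, a).
Decompose f/2: a ≐ y,  5 ≐ 5.
Bind y := a; substituting into the one remaining equation that mentions y gives: r(leaf(0), r(v, 0)) ≐ r(leaf(0), r(r(a, a), 0)).
Delete trivial equation 5 ≐ 5.
Decompose r/2: leaf(0) ≐ leaf(0),  r(v, 0) ≐ r(r(a, a), 0).
Delete trivial equation leaf(0) ≐ leaf(0).
Decompose r/2: v ≐ r(a, a),  0 ≐ 0.
Bind v := r(a, a); no other remaining equation mentions v.
Delete trivial equation 0 ≐ 0.
MGU = { y -> a, v -> r(a, a) }, so v -> r(a, a).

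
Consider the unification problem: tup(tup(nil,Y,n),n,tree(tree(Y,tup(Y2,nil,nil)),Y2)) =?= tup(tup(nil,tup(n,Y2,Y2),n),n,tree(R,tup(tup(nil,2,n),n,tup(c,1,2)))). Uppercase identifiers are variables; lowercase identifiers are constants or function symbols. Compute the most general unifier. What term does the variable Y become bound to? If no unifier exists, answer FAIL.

tup(n,tup(tup(nil,2,n),n,tup(c,1,2)),tup(tup(nil,2,n),n,tup(c,1,2)))

Decompose tup/3: tup(nil,Y,n) =?= tup(nil,tup(n,Y2,Y2),n),  n =?= n,  tree(tree(Y,tup(Y2,nil,nil)),Y2) =?= tree(R,tup(tup(nil,2,n),n,tup(c,1,2))).
Decompose tup/3: nil =?= nil,  Y =?= tup(n,Y2,Y2),  n =?= n.
Delete trivial equation nil =?= nil.
Bind Y := tup(n,Y2,Y2); substituting into the one remaining equation that mentions Y gives: tree(tree(tup(n,Y2,Y2),tup(Y2,nil,nil)),Y2) =?= tree(R,tup(tup(nil,2,n),n,tup(c,1,2))).
Delete trivial equation n =?= n.
Delete trivial equation n =?= n.
Decompose tree/2: tree(tup(n,Y2,Y2),tup(Y2,nil,nil)) =?= R,  Y2 =?= tup(tup(nil,2,n),n,tup(c,1,2)).
Bind R := tree(tup(n,Y2,Y2),tup(Y2,nil,nil)); no other remaining equation mentions R.
Bind Y2 := tup(tup(nil,2,n),n,tup(c,1,2)). Substituting into the earlier bindings gives Y := tup(n,tup(tup(nil,2,n),n,tup(c,1,2)),tup(tup(nil,2,n),n,tup(c,1,2))), R := tree(tup(n,tup(tup(nil,2,n),n,tup(c,1,2)),tup(tup(nil,2,n),n,tup(c,1,2))),tup(tup(tup(nil,2,n),n,tup(c,1,2)),nil,nil)).
MGU = { Y := tup(n,tup(tup(nil,2,n),n,tup(c,1,2)),tup(tup(nil,2,n),n,tup(c,1,2))), R := tree(tup(n,tup(tup(nil,2,n),n,tup(c,1,2)),tup(tup(nil,2,n),n,tup(c,1,2))),tup(tup(tup(nil,2,n),n,tup(c,1,2)),nil,nil)), Y2 := tup(tup(nil,2,n),n,tup(c,1,2)) }, so Y := tup(n,tup(tup(nil,2,n),n,tup(c,1,2)),tup(tup(nil,2,n),n,tup(c,1,2))).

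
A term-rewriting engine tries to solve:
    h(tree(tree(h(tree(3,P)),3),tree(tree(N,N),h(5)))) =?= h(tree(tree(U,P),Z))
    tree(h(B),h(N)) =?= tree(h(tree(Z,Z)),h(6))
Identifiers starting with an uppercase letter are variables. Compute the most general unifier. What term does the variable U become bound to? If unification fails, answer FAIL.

Decompose h/1: tree(tree(h(tree(3,P)),3),tree(tree(N,N),h(5))) =?= tree(tree(U,P),Z).
Decompose tree/2: tree(h(tree(3,P)),3) =?= tree(U,P),  tree(tree(N,N),h(5)) =?= Z.
Decompose tree/2: h(tree(3,P)) =?= U,  3 =?= P.
Bind U := h(tree(3,P)); no other remaining equation mentions U.
Bind P := 3; no other remaining equation mentions P. Substituting into the earlier binding gives U := h(tree(3,3)).
Bind Z := tree(tree(N,N),h(5)); substituting into the remaining equation gives: tree(h(B),h(N)) =?= tree(h(tree(tree(tree(N,N),h(5)),tree(tree(N,N),h(5)))),h(6)).
Decompose tree/2: h(B) =?= h(tree(tree(tree(N,N),h(5)),tree(tree(N,N),h(5)))),  h(N) =?= h(6).
Decompose h/1: B =?= tree(tree(tree(N,N),h(5)),tree(tree(N,N),h(5))).
Bind B := tree(tree(tree(N,N),h(5)),tree(tree(N,N),h(5))); no other remaining equation mentions B.
Decompose h/1: N =?= 6.
Bind N := 6. Substituting into the earlier bindings gives Z := tree(tree(6,6),h(5)), B := tree(tree(tree(6,6),h(5)),tree(tree(6,6),h(5))).
MGU = { U -> h(tree(3,3)), P -> 3, Z -> tree(tree(6,6),h(5)), B -> tree(tree(tree(6,6),h(5)),tree(tree(6,6),h(5))), N -> 6 }, so U -> h(tree(3,3)).

h(tree(3,3))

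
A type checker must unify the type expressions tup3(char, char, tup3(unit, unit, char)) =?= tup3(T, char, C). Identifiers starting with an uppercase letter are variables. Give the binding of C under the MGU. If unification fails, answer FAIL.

Decompose tup3/3: char =?= T,  char =?= char,  tup3(unit, unit, char) =?= C.
Bind T := char; no other remaining equation mentions T.
Delete trivial equation char =?= char.
Bind C := tup3(unit, unit, char).
MGU = { T ↦ char, C ↦ tup3(unit, unit, char) }, so C ↦ tup3(unit, unit, char).

tup3(unit, unit, char)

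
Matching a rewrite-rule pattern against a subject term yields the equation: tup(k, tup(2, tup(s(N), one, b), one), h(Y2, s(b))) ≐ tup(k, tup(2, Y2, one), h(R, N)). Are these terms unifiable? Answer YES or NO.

YES

Decompose tup/3: k ≐ k,  tup(2, tup(s(N), one, b), one) ≐ tup(2, Y2, one),  h(Y2, s(b)) ≐ h(R, N).
Delete trivial equation k ≐ k.
Decompose tup/3: 2 ≐ 2,  tup(s(N), one, b) ≐ Y2,  one ≐ one.
Delete trivial equation 2 ≐ 2.
Bind Y2 := tup(s(N), one, b); substituting into the one remaining equation that mentions Y2 gives: h(tup(s(N), one, b), s(b)) ≐ h(R, N).
Delete trivial equation one ≐ one.
Decompose h/2: tup(s(N), one, b) ≐ R,  s(b) ≐ N.
Bind R := tup(s(N), one, b); no other remaining equation mentions R.
Bind N := s(b). Substituting into the earlier bindings gives Y2 := tup(s(s(b)), one, b), R := tup(s(s(b)), one, b).
No equations remain and no clash or occurs-check failure arose, so a unifier exists.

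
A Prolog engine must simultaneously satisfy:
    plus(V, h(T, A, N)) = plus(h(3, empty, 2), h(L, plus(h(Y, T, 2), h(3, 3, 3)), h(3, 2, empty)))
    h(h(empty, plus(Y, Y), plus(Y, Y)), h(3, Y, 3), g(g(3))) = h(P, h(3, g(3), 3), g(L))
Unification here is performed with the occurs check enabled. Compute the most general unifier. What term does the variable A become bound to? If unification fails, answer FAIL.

Decompose plus/2: V = h(3, empty, 2),  h(T, A, N) = h(L, plus(h(Y, T, 2), h(3, 3, 3)), h(3, 2, empty)).
Bind V := h(3, empty, 2); no other remaining equation mentions V.
Decompose h/3: T = L,  A = plus(h(Y, T, 2), h(3, 3, 3)),  N = h(3, 2, empty).
Bind T := L; substituting into the one remaining equation that mentions T gives: A = plus(h(Y, L, 2), h(3, 3, 3)).
Bind A := plus(h(Y, L, 2), h(3, 3, 3)); no other remaining equation mentions A.
Bind N := h(3, 2, empty); no other remaining equation mentions N.
Decompose h/3: h(empty, plus(Y, Y), plus(Y, Y)) = P,  h(3, Y, 3) = h(3, g(3), 3),  g(g(3)) = g(L).
Bind P := h(empty, plus(Y, Y), plus(Y, Y)); no other remaining equation mentions P.
Decompose h/3: 3 = 3,  Y = g(3),  3 = 3.
Delete trivial equation 3 = 3.
Bind Y := g(3); no other remaining equation mentions Y. Substituting into the earlier bindings gives A := plus(h(g(3), L, 2), h(3, 3, 3)), P := h(empty, plus(g(3), g(3)), plus(g(3), g(3))).
Delete trivial equation 3 = 3.
Decompose g/1: g(3) = L.
Bind L := g(3). Substituting into the earlier bindings gives T := g(3), A := plus(h(g(3), g(3), 2), h(3, 3, 3)).
MGU = { V -> h(3, empty, 2), T -> g(3), A -> plus(h(g(3), g(3), 2), h(3, 3, 3)), N -> h(3, 2, empty), P -> h(empty, plus(g(3), g(3)), plus(g(3), g(3))), Y -> g(3), L -> g(3) }, so A -> plus(h(g(3), g(3), 2), h(3, 3, 3)).

plus(h(g(3), g(3), 2), h(3, 3, 3))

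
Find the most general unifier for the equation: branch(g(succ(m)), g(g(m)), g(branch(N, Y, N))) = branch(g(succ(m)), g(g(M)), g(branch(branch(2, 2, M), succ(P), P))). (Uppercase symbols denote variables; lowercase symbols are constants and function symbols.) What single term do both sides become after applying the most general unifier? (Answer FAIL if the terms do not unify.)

branch(g(succ(m)), g(g(m)), g(branch(branch(2, 2, m), succ(branch(2, 2, m)), branch(2, 2, m))))

Decompose branch/3: g(succ(m)) = g(succ(m)),  g(g(m)) = g(g(M)),  g(branch(N, Y, N)) = g(branch(branch(2, 2, M), succ(P), P)).
Delete trivial equation g(succ(m)) = g(succ(m)).
Decompose g/1: g(m) = g(M).
Decompose g/1: m = M.
Bind M := m; substituting into the remaining equation gives: g(branch(N, Y, N)) = g(branch(branch(2, 2, m), succ(P), P)).
Decompose g/1: branch(N, Y, N) = branch(branch(2, 2, m), succ(P), P).
Decompose branch/3: N = branch(2, 2, m),  Y = succ(P),  N = P.
Bind N := branch(2, 2, m); substituting into the one remaining equation that mentions N gives: branch(2, 2, m) = P.
Bind Y := succ(P); no other remaining equation mentions Y.
Bind P := branch(2, 2, m). Substituting into the earlier binding gives Y := succ(branch(2, 2, m)).
Applying the MGU to either side gives branch(g(succ(m)), g(g(m)), g(branch(branch(2, 2, m), succ(branch(2, 2, m)), branch(2, 2, m)))).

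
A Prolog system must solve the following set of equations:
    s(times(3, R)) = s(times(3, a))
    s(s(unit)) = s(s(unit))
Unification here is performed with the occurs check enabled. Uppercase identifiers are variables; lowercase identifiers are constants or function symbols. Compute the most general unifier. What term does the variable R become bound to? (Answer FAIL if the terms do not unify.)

a

Decompose s/1: times(3, R) = times(3, a).
Decompose times/2: 3 = 3,  R = a.
Delete trivial equation 3 = 3.
Bind R := a; no other remaining equation mentions R.
Delete trivial equation s(s(unit)) = s(s(unit)).
MGU = { R = a }, so R = a.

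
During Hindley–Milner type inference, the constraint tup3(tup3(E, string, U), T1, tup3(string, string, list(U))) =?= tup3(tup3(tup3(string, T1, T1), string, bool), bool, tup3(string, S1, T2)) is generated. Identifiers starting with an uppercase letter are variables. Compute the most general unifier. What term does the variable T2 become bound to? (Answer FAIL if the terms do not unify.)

list(bool)

Decompose tup3/3: tup3(E, string, U) =?= tup3(tup3(string, T1, T1), string, bool),  T1 =?= bool,  tup3(string, string, list(U)) =?= tup3(string, S1, T2).
Decompose tup3/3: E =?= tup3(string, T1, T1),  string =?= string,  U =?= bool.
Bind E := tup3(string, T1, T1); no other remaining equation mentions E.
Delete trivial equation string =?= string.
Bind U := bool; substituting into the one remaining equation that mentions U gives: tup3(string, string, list(bool)) =?= tup3(string, S1, T2).
Bind T1 := bool; no other remaining equation mentions T1. Substituting into the earlier binding gives E := tup3(string, bool, bool).
Decompose tup3/3: string =?= string,  string =?= S1,  list(bool) =?= T2.
Delete trivial equation string =?= string.
Bind S1 := string; no other remaining equation mentions S1.
Bind T2 := list(bool).
MGU = { E -> tup3(string, bool, bool), U -> bool, T1 -> bool, S1 -> string, T2 -> list(bool) }, so T2 -> list(bool).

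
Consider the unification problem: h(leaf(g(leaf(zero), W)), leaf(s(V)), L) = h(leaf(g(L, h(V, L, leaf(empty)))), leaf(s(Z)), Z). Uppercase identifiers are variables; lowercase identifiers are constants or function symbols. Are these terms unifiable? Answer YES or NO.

YES

Decompose h/3: leaf(g(leaf(zero), W)) = leaf(g(L, h(V, L, leaf(empty)))),  leaf(s(V)) = leaf(s(Z)),  L = Z.
Decompose leaf/1: g(leaf(zero), W) = g(L, h(V, L, leaf(empty))).
Decompose g/2: leaf(zero) = L,  W = h(V, L, leaf(empty)).
Bind L := leaf(zero); substituting into the 2 remaining equations that mention L gives: W = h(V, leaf(zero), leaf(empty)),  leaf(zero) = Z.
Bind W := h(V, leaf(zero), leaf(empty)); no other remaining equation mentions W.
Decompose leaf/1: s(V) = s(Z).
Decompose s/1: V = Z.
Bind V := Z; no other remaining equation mentions V. Substituting into the earlier binding gives W := h(Z, leaf(zero), leaf(empty)).
Bind Z := leaf(zero). Substituting into the earlier bindings gives W := h(leaf(zero), leaf(zero), leaf(empty)), V := leaf(zero).
No equations remain and no clash or occurs-check failure arose, so a unifier exists.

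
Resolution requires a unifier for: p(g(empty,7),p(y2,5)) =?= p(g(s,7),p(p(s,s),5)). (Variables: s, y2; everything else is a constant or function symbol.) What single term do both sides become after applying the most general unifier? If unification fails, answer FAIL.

p(g(empty,7),p(p(empty,empty),5))

Decompose p/2: g(empty,7) =?= g(s,7),  p(y2,5) =?= p(p(s,s),5).
Decompose g/2: empty =?= s,  7 =?= 7.
Bind s := empty; substituting into the one remaining equation that mentions s gives: p(y2,5) =?= p(p(empty,empty),5).
Delete trivial equation 7 =?= 7.
Decompose p/2: y2 =?= p(empty,empty),  5 =?= 5.
Bind y2 := p(empty,empty); no other remaining equation mentions y2.
Delete trivial equation 5 =?= 5.
Applying the MGU to either side gives p(g(empty,7),p(p(empty,empty),5)).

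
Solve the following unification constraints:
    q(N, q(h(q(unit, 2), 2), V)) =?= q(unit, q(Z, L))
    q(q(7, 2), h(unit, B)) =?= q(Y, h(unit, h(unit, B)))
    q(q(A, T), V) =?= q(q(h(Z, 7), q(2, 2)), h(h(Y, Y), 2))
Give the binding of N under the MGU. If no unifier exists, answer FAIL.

Decompose q/2: N =?= unit,  q(h(q(unit, 2), 2), V) =?= q(Z, L).
Bind N := unit; no other remaining equation mentions N.
Decompose q/2: h(q(unit, 2), 2) =?= Z,  V =?= L.
Bind Z := h(q(unit, 2), 2); substituting into the one remaining equation that mentions Z gives: q(q(A, T), V) =?= q(q(h(h(q(unit, 2), 2), 7), q(2, 2)), h(h(Y, Y), 2)).
Bind V := L; substituting into the one remaining equation that mentions V gives: q(q(A, T), L) =?= q(q(h(h(q(unit, 2), 2), 7), q(2, 2)), h(h(Y, Y), 2)).
Decompose q/2: q(7, 2) =?= Y,  h(unit, B) =?= h(unit, h(unit, B)).
Bind Y := q(7, 2); substituting into the one remaining equation that mentions Y gives: q(q(A, T), L) =?= q(q(h(h(q(unit, 2), 2), 7), q(2, 2)), h(h(q(7, 2), q(7, 2)), 2)).
Decompose h/2: unit =?= unit,  B =?= h(unit, B).
Delete trivial equation unit =?= unit.
Occurs check fails: B occurs in h(unit, B); the equation B =?= h(unit, B) has no finite solution.

FAIL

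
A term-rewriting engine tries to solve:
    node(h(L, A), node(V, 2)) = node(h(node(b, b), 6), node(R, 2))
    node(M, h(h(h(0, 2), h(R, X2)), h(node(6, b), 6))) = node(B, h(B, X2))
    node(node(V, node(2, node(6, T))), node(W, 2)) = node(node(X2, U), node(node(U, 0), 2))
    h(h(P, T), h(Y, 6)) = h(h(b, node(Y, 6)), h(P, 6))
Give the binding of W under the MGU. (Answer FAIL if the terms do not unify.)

node(node(2, node(6, node(b, 6))), 0)

Decompose node/2: h(L, A) = h(node(b, b), 6),  node(V, 2) = node(R, 2).
Decompose h/2: L = node(b, b),  A = 6.
Bind L := node(b, b); no other remaining equation mentions L.
Bind A := 6; no other remaining equation mentions A.
Decompose node/2: V = R,  2 = 2.
Bind V := R; substituting into the one remaining equation that mentions V gives: node(node(R, node(2, node(6, T))), node(W, 2)) = node(node(X2, U), node(node(U, 0), 2)).
Delete trivial equation 2 = 2.
Decompose node/2: M = B,  h(h(h(0, 2), h(R, X2)), h(node(6, b), 6)) = h(B, X2).
Bind M := B; no other remaining equation mentions M.
Decompose h/2: h(h(0, 2), h(R, X2)) = B,  h(node(6, b), 6) = X2.
Bind B := h(h(0, 2), h(R, X2)); no other remaining equation mentions B. Substituting into the earlier binding gives M := h(h(0, 2), h(R, X2)).
Bind X2 := h(node(6, b), 6); substituting into the one remaining equation that mentions X2 gives: node(node(R, node(2, node(6, T))), node(W, 2)) = node(node(h(node(6, b), 6), U), node(node(U, 0), 2)). Substituting into the earlier bindings gives M := h(h(0, 2), h(R, h(node(6, b), 6))), B := h(h(0, 2), h(R, h(node(6, b), 6))).
Decompose node/2: node(R, node(2, node(6, T))) = node(h(node(6, b), 6), U),  node(W, 2) = node(node(U, 0), 2).
Decompose node/2: R = h(node(6, b), 6),  node(2, node(6, T)) = U.
Bind R := h(node(6, b), 6); no other remaining equation mentions R. Substituting into the earlier bindings gives V := h(node(6, b), 6), M := h(h(0, 2), h(h(node(6, b), 6), h(node(6, b), 6))), B := h(h(0, 2), h(h(node(6, b), 6), h(node(6, b), 6))).
Bind U := node(2, node(6, T)); substituting into the one remaining equation that mentions U gives: node(W, 2) = node(node(node(2, node(6, T)), 0), 2).
Decompose node/2: W = node(node(2, node(6, T)), 0),  2 = 2.
Bind W := node(node(2, node(6, T)), 0); no other remaining equation mentions W.
Delete trivial equation 2 = 2.
Decompose h/2: h(P, T) = h(b, node(Y, 6)),  h(Y, 6) = h(P, 6).
Decompose h/2: P = b,  T = node(Y, 6).
Bind P := b; substituting into the one remaining equation that mentions P gives: h(Y, 6) = h(b, 6).
Bind T := node(Y, 6); no other remaining equation mentions T. Substituting into the earlier bindings gives U := node(2, node(6, node(Y, 6))), W := node(node(2, node(6, node(Y, 6))), 0).
Decompose h/2: Y = b,  6 = 6.
Bind Y := b; no other remaining equation mentions Y. Substituting into the earlier bindings gives U := node(2, node(6, node(b, 6))), W := node(node(2, node(6, node(b, 6))), 0), T := node(b, 6).
Delete trivial equation 6 = 6.
MGU = { L -> node(b, b), A -> 6, V -> h(node(6, b), 6), M -> h(h(0, 2), h(h(node(6, b), 6), h(node(6, b), 6))), B -> h(h(0, 2), h(h(node(6, b), 6), h(node(6, b), 6))), X2 -> h(node(6, b), 6), R -> h(node(6, b), 6), U -> node(2, node(6, node(b, 6))), W -> node(node(2, node(6, node(b, 6))), 0), P -> b, T -> node(b, 6), Y -> b }, so W -> node(node(2, node(6, node(b, 6))), 0).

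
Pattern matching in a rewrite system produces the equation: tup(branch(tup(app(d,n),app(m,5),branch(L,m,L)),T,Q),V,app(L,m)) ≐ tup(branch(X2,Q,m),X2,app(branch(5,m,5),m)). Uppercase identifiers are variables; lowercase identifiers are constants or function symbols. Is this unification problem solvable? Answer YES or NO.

Decompose tup/3: branch(tup(app(d,n),app(m,5),branch(L,m,L)),T,Q) ≐ branch(X2,Q,m),  V ≐ X2,  app(L,m) ≐ app(branch(5,m,5),m).
Decompose branch/3: tup(app(d,n),app(m,5),branch(L,m,L)) ≐ X2,  T ≐ Q,  Q ≐ m.
Bind X2 := tup(app(d,n),app(m,5),branch(L,m,L)); substituting into the one remaining equation that mentions X2 gives: V ≐ tup(app(d,n),app(m,5),branch(L,m,L)).
Bind T := Q; no other remaining equation mentions T.
Bind Q := m; no other remaining equation mentions Q. Substituting into the earlier binding gives T := m.
Bind V := tup(app(d,n),app(m,5),branch(L,m,L)); no other remaining equation mentions V.
Decompose app/2: L ≐ branch(5,m,5),  m ≐ m.
Bind L := branch(5,m,5); no other remaining equation mentions L. Substituting into the earlier bindings gives X2 := tup(app(d,n),app(m,5),branch(branch(5,m,5),m,branch(5,m,5))), V := tup(app(d,n),app(m,5),branch(branch(5,m,5),m,branch(5,m,5))).
Delete trivial equation m ≐ m.
No equations remain and no clash or occurs-check failure arose, so a unifier exists.

YES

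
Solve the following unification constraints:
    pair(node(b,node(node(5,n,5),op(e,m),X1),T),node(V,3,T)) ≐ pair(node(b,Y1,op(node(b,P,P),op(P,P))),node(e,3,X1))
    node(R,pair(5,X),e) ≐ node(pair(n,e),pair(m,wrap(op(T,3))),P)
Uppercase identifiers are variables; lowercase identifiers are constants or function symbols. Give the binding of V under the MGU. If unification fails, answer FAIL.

Decompose pair/2: node(b,node(node(5,n,5),op(e,m),X1),T) ≐ node(b,Y1,op(node(b,P,P),op(P,P))),  node(V,3,T) ≐ node(e,3,X1).
Decompose node/3: b ≐ b,  node(node(5,n,5),op(e,m),X1) ≐ Y1,  T ≐ op(node(b,P,P),op(P,P)).
Delete trivial equation b ≐ b.
Bind Y1 := node(node(5,n,5),op(e,m),X1); no other remaining equation mentions Y1.
Bind T := op(node(b,P,P),op(P,P)); substituting into the remaining equations gives: node(V,3,op(node(b,P,P),op(P,P))) ≐ node(e,3,X1),  node(R,pair(5,X),e) ≐ node(pair(n,e),pair(m,wrap(op(op(node(b,P,P),op(P,P)),3))),P).
Decompose node/3: V ≐ e,  3 ≐ 3,  op(node(b,P,P),op(P,P)) ≐ X1.
Bind V := e; no other remaining equation mentions V.
Delete trivial equation 3 ≐ 3.
Bind X1 := op(node(b,P,P),op(P,P)); no other remaining equation mentions X1. Substituting into the earlier binding gives Y1 := node(node(5,n,5),op(e,m),op(node(b,P,P),op(P,P))).
Decompose node/3: R ≐ pair(n,e),  pair(5,X) ≐ pair(m,wrap(op(op(node(b,P,P),op(P,P)),3))),  e ≐ P.
Bind R := pair(n,e); no other remaining equation mentions R.
Decompose pair/2: 5 ≐ m,  X ≐ wrap(op(op(node(b,P,P),op(P,P)),3)).
Clash: constants 5 and m differ; no unifier exists.

FAIL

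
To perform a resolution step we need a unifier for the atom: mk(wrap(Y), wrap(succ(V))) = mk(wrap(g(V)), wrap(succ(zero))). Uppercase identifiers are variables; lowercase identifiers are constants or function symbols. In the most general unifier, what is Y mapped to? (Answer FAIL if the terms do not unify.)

g(zero)

Decompose mk/2: wrap(Y) = wrap(g(V)),  wrap(succ(V)) = wrap(succ(zero)).
Decompose wrap/1: Y = g(V).
Bind Y := g(V); no other remaining equation mentions Y.
Decompose wrap/1: succ(V) = succ(zero).
Decompose succ/1: V = zero.
Bind V := zero. Substituting into the earlier binding gives Y := g(zero).
MGU = { Y ↦ g(zero), V ↦ zero }, so Y ↦ g(zero).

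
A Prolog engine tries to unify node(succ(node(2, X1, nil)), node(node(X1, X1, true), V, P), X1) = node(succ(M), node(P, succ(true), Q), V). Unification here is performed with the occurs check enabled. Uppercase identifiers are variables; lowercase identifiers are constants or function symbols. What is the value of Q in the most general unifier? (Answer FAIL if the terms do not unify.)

Decompose node/3: succ(node(2, X1, nil)) = succ(M),  node(node(X1, X1, true), V, P) = node(P, succ(true), Q),  X1 = V.
Decompose succ/1: node(2, X1, nil) = M.
Bind M := node(2, X1, nil); no other remaining equation mentions M.
Decompose node/3: node(X1, X1, true) = P,  V = succ(true),  P = Q.
Bind P := node(X1, X1, true); substituting into the one remaining equation that mentions P gives: node(X1, X1, true) = Q.
Bind V := succ(true); substituting into the one remaining equation that mentions V gives: X1 = succ(true).
Bind Q := node(X1, X1, true); no other remaining equation mentions Q.
Bind X1 := succ(true). Substituting into the earlier bindings gives M := node(2, succ(true), nil), P := node(succ(true), succ(true), true), Q := node(succ(true), succ(true), true).
MGU = { M -> node(2, succ(true), nil), P -> node(succ(true), succ(true), true), V -> succ(true), Q -> node(succ(true), succ(true), true), X1 -> succ(true) }, so Q -> node(succ(true), succ(true), true).

node(succ(true), succ(true), true)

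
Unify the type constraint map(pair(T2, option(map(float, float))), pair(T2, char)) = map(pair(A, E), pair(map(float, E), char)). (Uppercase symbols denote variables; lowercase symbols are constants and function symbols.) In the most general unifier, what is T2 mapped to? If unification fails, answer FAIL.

map(float, option(map(float, float)))

Decompose map/2: pair(T2, option(map(float, float))) = pair(A, E),  pair(T2, char) = pair(map(float, E), char).
Decompose pair/2: T2 = A,  option(map(float, float)) = E.
Bind T2 := A; substituting into the one remaining equation that mentions T2 gives: pair(A, char) = pair(map(float, E), char).
Bind E := option(map(float, float)); substituting into the remaining equation gives: pair(A, char) = pair(map(float, option(map(float, float))), char).
Decompose pair/2: A = map(float, option(map(float, float))),  char = char.
Bind A := map(float, option(map(float, float))); no other remaining equation mentions A. Substituting into the earlier binding gives T2 := map(float, option(map(float, float))).
Delete trivial equation char = char.
MGU = { T2 -> map(float, option(map(float, float))), E -> option(map(float, float)), A -> map(float, option(map(float, float))) }, so T2 -> map(float, option(map(float, float))).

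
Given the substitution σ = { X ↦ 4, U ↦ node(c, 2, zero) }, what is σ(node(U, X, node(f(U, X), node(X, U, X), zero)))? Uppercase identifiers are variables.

node(node(c, 2, zero), 4, node(f(node(c, 2, zero), 4), node(4, node(c, 2, zero), 4), zero))

Replace each occurrence of X with 4.
Replace each occurrence of U with node(c, 2, zero).
Result: node(node(c, 2, zero), 4, node(f(node(c, 2, zero), 4), node(4, node(c, 2, zero), 4), zero)).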